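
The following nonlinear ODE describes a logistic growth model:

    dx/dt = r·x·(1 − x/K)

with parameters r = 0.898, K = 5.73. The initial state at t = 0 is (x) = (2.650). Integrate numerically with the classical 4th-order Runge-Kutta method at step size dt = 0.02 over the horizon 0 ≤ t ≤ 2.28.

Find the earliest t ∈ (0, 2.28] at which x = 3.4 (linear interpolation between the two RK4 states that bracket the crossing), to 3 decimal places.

t=0.000: state=(2.650)
step 1 (dt=0.02): k1=(1.279), k2=(1.280), k3=(1.280), k4=(1.281); state += dt/6·(k1+2k2+2k3+k4)
t=0.020: state=(2.676)
t=0.040: state=(2.701)
t=0.060: state=(2.727)
continuing one RK4 step at a time; state shown every 5 steps (Δt=0.1):
t=0.100: state=(2.778)
t=0.200: state=(2.907)
t=0.300: state=(3.035)
t=0.400: state=(3.163)
t=0.500: state=(3.290)
t=0.580: state=(3.390)
next step: t=0.600: state=(3.415) — x has crossed 3.4
linear interpolation between t=0.580 (3.38971) and t=0.600 (3.41453) → t≈0.588

t = 0.588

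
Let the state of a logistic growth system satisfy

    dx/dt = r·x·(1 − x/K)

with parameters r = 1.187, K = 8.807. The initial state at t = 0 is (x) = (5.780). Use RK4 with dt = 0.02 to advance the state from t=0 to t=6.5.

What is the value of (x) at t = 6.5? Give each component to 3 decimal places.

t=0.000: state=(5.780)
step 1 (dt=0.02): k1=(2.358), k2=(2.349), k3=(2.349), k4=(2.340); state += dt/6·(k1+2k2+2k3+k4)
t=0.020: state=(5.827)
t=0.040: state=(5.874)
t=0.060: state=(5.920)
continuing one RK4 step at a time; state shown every 25 steps (Δt=0.5):
t=0.500: state=(6.831)
t=1.000: state=(7.594)
t=1.500: state=(8.093)
t=2.000: state=(8.398)
t=2.500: state=(8.576)
t=3.000: state=(8.678)
t=3.500: state=(8.735)
t=4.000: state=(8.767)
t=4.500: state=(8.785)
t=5.000: state=(8.795)
t=5.500: state=(8.800)
t=6.000: state=(8.803)
t=6.500: state=(8.805)

(x) = (8.805)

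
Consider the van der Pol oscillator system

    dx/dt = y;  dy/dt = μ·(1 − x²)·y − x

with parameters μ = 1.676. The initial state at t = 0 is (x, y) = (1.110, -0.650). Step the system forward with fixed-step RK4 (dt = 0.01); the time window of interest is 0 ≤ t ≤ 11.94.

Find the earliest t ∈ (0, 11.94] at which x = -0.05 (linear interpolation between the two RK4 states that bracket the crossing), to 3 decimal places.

t=0.000: state=(1.110, -0.650)
step 1 (dt=0.01): k1=(-0.650, -0.857), k2=(-0.654, -0.860), k3=(-0.654, -0.860), k4=(-0.659, -0.863); state += dt/6·(k1+2k2+2k3+k4)
t=0.010: state=(1.103, -0.659)
t=0.020: state=(1.097, -0.667)
t=0.030: state=(1.090, -0.676)
continuing one RK4 step at a time; state shown every 50 steps (Δt=0.5):
t=0.500: state=(0.653, -1.261)
t=0.890: state=(-0.030, -2.386)
next step: t=0.900: state=(-0.054, -2.426) — x has crossed -0.05
linear interpolation between t=0.890 (-0.03043) and t=0.900 (-0.05449) → t≈0.898

t = 0.898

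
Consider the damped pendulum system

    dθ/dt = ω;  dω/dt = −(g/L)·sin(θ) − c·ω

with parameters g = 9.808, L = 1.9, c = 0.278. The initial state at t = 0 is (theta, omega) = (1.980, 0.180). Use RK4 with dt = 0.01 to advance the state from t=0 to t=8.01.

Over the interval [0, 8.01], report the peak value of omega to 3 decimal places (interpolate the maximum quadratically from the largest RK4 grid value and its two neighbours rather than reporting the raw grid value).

max omega = 2.785

t=0.000: state=(1.980, 0.180)
step 1 (dt=0.01): k1=(0.180, -4.786), k2=(0.156, -4.777), k3=(0.156, -4.778), k4=(0.132, -4.769); state += dt/6·(k1+2k2+2k3+k4)
t=0.010: state=(1.982, 0.132)
t=0.020: state=(1.983, 0.085)
t=0.030: state=(1.983, 0.037)
continuing one RK4 step at a time; state shown every 50 steps (Δt=0.5):
t=0.500: state=(1.486, -2.150)
t=1.000: state=(-0.019, -3.392)
t=1.500: state=(-1.305, -1.396)
t=2.000: state=(-1.348, 1.170)
t=2.500: state=(-0.279, 2.770)
t=3.000: state=(0.914, 1.558)
t=3.500: state=(1.101, -0.796)
t=4.000: state=(0.260, -2.257)
t=4.500: state=(-0.728, -1.310)
t=5.000: state=(-0.872, 0.726)
t=5.500: state=(-0.150, 1.866)
t=6.000: state=(0.631, 0.955)
t=6.500: state=(0.671, -0.765)
t=7.000: state=(0.027, -1.531)
t=7.500: state=(-0.561, -0.599)
t=8.000: state=(-0.493, 0.811)
t=8.010: state=(-0.485, 0.833)
largest grid value and its neighbours: omega(2.540)=2.78502, omega(2.550)=2.78517, omega(2.560)=2.78390
parabola through these three points peaks at t≈2.546 with omega≈2.78528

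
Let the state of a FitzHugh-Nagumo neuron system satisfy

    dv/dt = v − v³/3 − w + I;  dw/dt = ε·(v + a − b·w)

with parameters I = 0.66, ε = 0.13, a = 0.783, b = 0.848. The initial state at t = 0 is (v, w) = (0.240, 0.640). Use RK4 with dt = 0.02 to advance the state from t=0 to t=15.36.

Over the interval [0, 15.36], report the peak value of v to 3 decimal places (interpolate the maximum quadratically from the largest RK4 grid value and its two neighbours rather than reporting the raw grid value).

max v = 1.438

t=0.000: state=(0.240, 0.640)
step 1 (dt=0.02): k1=(0.255, 0.062), k2=(0.257, 0.063), k3=(0.257, 0.063), k4=(0.259, 0.063); state += dt/6·(k1+2k2+2k3+k4)
t=0.020: state=(0.245, 0.641)
t=0.040: state=(0.250, 0.643)
t=0.060: state=(0.256, 0.644)
continuing one RK4 step at a time; state shown every 25 steps (Δt=0.5):
t=0.500: state=(0.392, 0.675)
t=1.000: state=(0.599, 0.719)
t=1.500: state=(0.852, 0.776)
t=2.000: state=(1.108, 0.846)
t=2.500: state=(1.302, 0.927)
t=3.000: state=(1.407, 1.013)
t=3.500: state=(1.438, 1.098)
t=4.000: state=(1.424, 1.180)
t=4.500: state=(1.385, 1.255)
t=5.000: state=(1.331, 1.323)
t=5.500: state=(1.268, 1.384)
t=6.000: state=(1.196, 1.437)
t=6.500: state=(1.116, 1.483)
t=7.000: state=(1.025, 1.520)
t=7.500: state=(0.920, 1.550)
t=8.000: state=(0.793, 1.571)
t=8.500: state=(0.630, 1.581)
t=9.000: state=(0.407, 1.579)
t=9.500: state=(0.074, 1.560)
t=10.000: state=(-0.447, 1.515)
t=10.500: state=(-1.152, 1.433)
t=11.000: state=(-1.703, 1.313)
t=11.500: state=(-1.895, 1.177)
t=12.000: state=(-1.912, 1.042)
t=12.500: state=(-1.881, 0.916)
t=13.000: state=(-1.837, 0.799)
t=13.500: state=(-1.791, 0.691)
t=14.000: state=(-1.744, 0.591)
t=14.500: state=(-1.698, 0.500)
t=15.000: state=(-1.651, 0.417)
t=15.360: state=(-1.618, 0.362)
largest grid value and its neighbours: v(3.540)=1.43791, v(3.560)=1.43791, v(3.580)=1.43785
parabola through these three points peaks at t≈3.551 with v≈1.43792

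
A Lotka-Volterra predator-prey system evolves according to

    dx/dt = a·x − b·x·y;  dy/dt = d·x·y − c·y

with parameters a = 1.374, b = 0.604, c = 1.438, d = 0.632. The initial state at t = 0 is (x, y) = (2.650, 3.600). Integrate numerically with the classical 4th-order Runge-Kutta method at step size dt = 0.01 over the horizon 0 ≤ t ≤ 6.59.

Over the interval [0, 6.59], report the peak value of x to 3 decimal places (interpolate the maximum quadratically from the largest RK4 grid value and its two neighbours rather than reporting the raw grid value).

t=0.000: state=(2.650, 3.600)
step 1 (dt=0.01): k1=(-2.121, 0.852), k2=(-2.119, 0.829), k3=(-2.119, 0.829), k4=(-2.117, 0.806); state += dt/6·(k1+2k2+2k3+k4)
t=0.010: state=(2.629, 3.608)
t=0.020: state=(2.608, 3.616)
t=0.030: state=(2.587, 3.623)
continuing one RK4 step at a time; state shown every 25 steps (Δt=0.25):
t=0.250: state=(2.151, 3.668)
t=0.500: state=(1.763, 3.482)
t=0.750: state=(1.505, 3.141)
t=1.000: state=(1.361, 2.746)
t=1.250: state=(1.305, 2.363)
t=1.500: state=(1.321, 2.028)
t=1.750: state=(1.401, 1.754)
t=2.000: state=(1.541, 1.544)
t=2.250: state=(1.742, 1.396)
t=2.500: state=(2.004, 1.309)
t=2.750: state=(2.325, 1.285)
t=3.000: state=(2.693, 1.333)
t=3.250: state=(3.077, 1.467)
t=3.500: state=(3.417, 1.713)
t=3.750: state=(3.622, 2.090)
t=4.000: state=(3.591, 2.588)
t=4.250: state=(3.288, 3.122)
t=4.500: state=(2.798, 3.529)
t=4.750: state=(2.281, 3.678)
t=5.000: state=(1.858, 3.554)
t=5.250: state=(1.565, 3.245)
t=5.500: state=(1.391, 2.857)
t=5.750: state=(1.313, 2.467)
t=6.000: state=(1.310, 2.116)
t=6.250: state=(1.373, 1.824)
t=6.500: state=(1.496, 1.596)
t=6.590: state=(1.555, 1.529)
largest grid value and its neighbours: x(3.840)=3.64184, x(3.850)=3.64199, x(3.860)=3.64171
parabola through these three points peaks at t≈3.849 with x≈3.64200

max x = 3.642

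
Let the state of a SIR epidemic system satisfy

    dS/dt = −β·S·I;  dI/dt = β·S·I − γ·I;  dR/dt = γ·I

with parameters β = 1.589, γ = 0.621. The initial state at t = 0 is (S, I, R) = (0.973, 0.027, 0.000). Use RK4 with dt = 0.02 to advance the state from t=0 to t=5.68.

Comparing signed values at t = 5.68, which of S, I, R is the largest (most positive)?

largest component: R

t=0.000: state=(0.973, 0.027, 0.000)
step 1 (dt=0.02): k1=(-0.042, 0.025, 0.017), k2=(-0.042, 0.025, 0.017), k3=(-0.042, 0.025, 0.017), k4=(-0.042, 0.025, 0.017); state += dt/6·(k1+2k2+2k3+k4)
t=0.020: state=(0.972, 0.028, 0.000)
t=0.040: state=(0.971, 0.028, 0.001)
t=0.060: state=(0.970, 0.029, 0.001)
continuing one RK4 step at a time; state shown every 10 steps (Δt=0.2):
t=0.200: state=(0.964, 0.032, 0.004)
t=0.400: state=(0.953, 0.039, 0.008)
t=0.600: state=(0.940, 0.046, 0.013)
t=0.800: state=(0.925, 0.055, 0.020)
t=1.000: state=(0.908, 0.065, 0.027)
t=1.200: state=(0.888, 0.076, 0.036)
t=1.400: state=(0.865, 0.089, 0.046)
t=1.600: state=(0.839, 0.103, 0.058)
t=1.800: state=(0.810, 0.119, 0.072)
t=2.000: state=(0.778, 0.135, 0.088)
t=2.200: state=(0.743, 0.152, 0.105)
t=2.400: state=(0.706, 0.169, 0.125)
t=2.600: state=(0.668, 0.185, 0.147)
t=2.800: state=(0.628, 0.201, 0.171)
t=3.000: state=(0.588, 0.215, 0.197)
t=3.200: state=(0.548, 0.228, 0.225)
t=3.400: state=(0.509, 0.238, 0.254)
t=3.600: state=(0.471, 0.245, 0.284)
t=3.800: state=(0.435, 0.250, 0.314)
t=4.000: state=(0.402, 0.253, 0.346)
t=4.200: state=(0.371, 0.252, 0.377)
t=4.400: state=(0.342, 0.249, 0.408)
t=4.600: state=(0.316, 0.245, 0.439)
t=4.800: state=(0.293, 0.238, 0.469)
t=5.000: state=(0.272, 0.230, 0.498)
t=5.200: state=(0.253, 0.221, 0.526)
t=5.400: state=(0.236, 0.211, 0.553)
t=5.600: state=(0.222, 0.200, 0.578)
t=5.680: state=(0.216, 0.196, 0.588)
compare at T: S=0.216, I=0.196, R=0.588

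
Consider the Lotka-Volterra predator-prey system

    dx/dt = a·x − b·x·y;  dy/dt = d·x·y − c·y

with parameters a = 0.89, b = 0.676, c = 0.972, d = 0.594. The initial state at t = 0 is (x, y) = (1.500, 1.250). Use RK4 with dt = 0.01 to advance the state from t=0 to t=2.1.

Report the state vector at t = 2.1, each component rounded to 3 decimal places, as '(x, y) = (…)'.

(x, y) = (1.760, 1.228)

t=0.000: state=(1.500, 1.250)
step 1 (dt=0.01): k1=(0.067, -0.101), k2=(0.068, -0.101), k3=(0.068, -0.101), k4=(0.069, -0.101); state += dt/6·(k1+2k2+2k3+k4)
t=0.010: state=(1.501, 1.249)
t=0.020: state=(1.501, 1.248)
t=0.030: state=(1.502, 1.247)
continuing one RK4 step at a time; state shown every 10 steps (Δt=0.1):
t=0.100: state=(1.507, 1.240)
t=0.200: state=(1.516, 1.231)
t=0.300: state=(1.525, 1.223)
t=0.400: state=(1.535, 1.215)
t=0.500: state=(1.546, 1.208)
t=0.600: state=(1.558, 1.202)
t=0.700: state=(1.570, 1.197)
t=0.800: state=(1.583, 1.192)
t=0.900: state=(1.597, 1.189)
t=1.000: state=(1.611, 1.187)
t=1.100: state=(1.625, 1.185)
t=1.200: state=(1.639, 1.185)
t=1.300: state=(1.654, 1.186)
t=1.400: state=(1.668, 1.188)
t=1.500: state=(1.683, 1.190)
t=1.600: state=(1.697, 1.194)
t=1.700: state=(1.711, 1.199)
t=1.800: state=(1.724, 1.205)
t=1.900: state=(1.737, 1.212)
t=2.000: state=(1.749, 1.219)
t=2.100: state=(1.760, 1.228)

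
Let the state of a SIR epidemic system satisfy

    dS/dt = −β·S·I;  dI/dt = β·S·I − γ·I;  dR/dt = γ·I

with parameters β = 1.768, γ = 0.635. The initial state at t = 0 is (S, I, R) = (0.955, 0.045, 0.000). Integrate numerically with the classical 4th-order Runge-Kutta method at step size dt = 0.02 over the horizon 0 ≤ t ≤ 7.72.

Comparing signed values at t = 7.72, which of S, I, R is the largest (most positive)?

largest component: R

t=0.000: state=(0.955, 0.045, 0.000)
step 1 (dt=0.02): k1=(-0.076, 0.047, 0.029), k2=(-0.077, 0.048, 0.029), k3=(-0.077, 0.048, 0.029), k4=(-0.077, 0.048, 0.029); state += dt/6·(k1+2k2+2k3+k4)
t=0.020: state=(0.953, 0.046, 0.001)
t=0.040: state=(0.952, 0.047, 0.001)
t=0.060: state=(0.950, 0.048, 0.002)
continuing one RK4 step at a time; state shown every 25 steps (Δt=0.5):
t=0.500: state=(0.907, 0.075, 0.019)
t=1.000: state=(0.834, 0.118, 0.049)
t=1.500: state=(0.734, 0.171, 0.095)
t=2.000: state=(0.615, 0.227, 0.158)
t=2.500: state=(0.493, 0.269, 0.237)
t=3.000: state=(0.385, 0.289, 0.326)
t=3.500: state=(0.298, 0.284, 0.418)
t=4.000: state=(0.234, 0.261, 0.505)
t=4.500: state=(0.189, 0.229, 0.583)
t=5.000: state=(0.156, 0.194, 0.650)
t=5.500: state=(0.134, 0.160, 0.706)
t=6.000: state=(0.118, 0.130, 0.752)
t=6.500: state=(0.106, 0.105, 0.789)
t=7.000: state=(0.098, 0.083, 0.819)
t=7.500: state=(0.091, 0.066, 0.843)
t=7.720: state=(0.089, 0.059, 0.851)
compare at T: S=0.089, I=0.059, R=0.851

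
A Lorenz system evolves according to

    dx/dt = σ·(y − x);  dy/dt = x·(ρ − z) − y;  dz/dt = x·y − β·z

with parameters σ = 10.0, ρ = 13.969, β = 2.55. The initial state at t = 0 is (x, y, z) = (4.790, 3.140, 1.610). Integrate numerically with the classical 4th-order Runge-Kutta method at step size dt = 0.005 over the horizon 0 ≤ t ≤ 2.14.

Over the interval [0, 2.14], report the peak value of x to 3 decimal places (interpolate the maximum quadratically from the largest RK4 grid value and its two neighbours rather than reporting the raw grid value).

t=0.000: state=(4.790, 3.140, 1.610)
step 1 (dt=0.005): k1=(-16.500, 56.060, 10.935), k2=(-14.686, 55.280, 11.401), k3=(-14.751, 55.332, 11.404), k4=(-12.996, 54.602, 11.863); state += dt/6·(k1+2k2+2k3+k4)
t=0.005: state=(4.716, 3.417, 1.667)
t=0.010: state=(4.660, 3.686, 1.729)
t=0.015: state=(4.619, 3.950, 1.795)
continuing one RK4 step at a time; state shown every 20 steps (Δt=0.1):
t=0.100: state=(5.610, 8.137, 3.775)
t=0.200: state=(8.893, 12.387, 9.766)
t=0.300: state=(10.927, 10.629, 18.637)
t=0.400: state=(8.106, 3.601, 20.581)
t=0.500: state=(3.854, 0.431, 16.844)
t=0.600: state=(1.510, 0.108, 13.093)
t=0.700: state=(0.694, 0.313, 10.163)
t=0.800: state=(0.542, 0.559, 7.898)
t=0.900: state=(0.669, 0.899, 6.158)
t=1.000: state=(1.012, 1.484, 4.859)
t=1.100: state=(1.667, 2.544, 4.002)
t=1.200: state=(2.865, 4.444, 3.797)
t=1.300: state=(4.942, 7.550, 5.022)
t=1.400: state=(7.935, 11.049, 9.362)
t=1.500: state=(10.118, 10.706, 16.606)
t=1.600: state=(8.565, 5.256, 19.751)
t=1.700: state=(4.948, 1.653, 17.202)
t=1.800: state=(2.518, 0.945, 13.698)
t=1.900: state=(1.586, 1.169, 10.790)
t=2.000: state=(1.496, 1.677, 8.547)
t=2.100: state=(1.898, 2.520, 6.932)
t=2.140: state=(2.185, 3.002, 6.474)
largest grid value and its neighbours: x(0.290)=10.92798, x(0.295)=10.93486, x(0.300)=10.92725
parabola through these three points peaks at t≈0.295 with x≈10.93487

max x = 10.935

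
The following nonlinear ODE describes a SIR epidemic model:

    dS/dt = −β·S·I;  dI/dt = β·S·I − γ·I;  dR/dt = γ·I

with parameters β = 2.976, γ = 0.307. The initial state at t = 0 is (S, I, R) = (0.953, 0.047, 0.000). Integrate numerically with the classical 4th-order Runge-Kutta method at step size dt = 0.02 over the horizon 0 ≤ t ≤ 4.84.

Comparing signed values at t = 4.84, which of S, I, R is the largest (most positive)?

t=0.000: state=(0.953, 0.047, 0.000)
step 1 (dt=0.02): k1=(-0.133, 0.119, 0.014), k2=(-0.136, 0.122, 0.015), k3=(-0.137, 0.122, 0.015), k4=(-0.140, 0.125, 0.015); state += dt/6·(k1+2k2+2k3+k4)
t=0.020: state=(0.950, 0.049, 0.000)
t=0.040: state=(0.947, 0.052, 0.001)
t=0.060: state=(0.944, 0.055, 0.001)
continuing one RK4 step at a time; state shown every 10 steps (Δt=0.2):
t=0.200: state=(0.919, 0.077, 0.004)
t=0.400: state=(0.867, 0.124, 0.010)
t=0.600: state=(0.790, 0.191, 0.019)
t=0.800: state=(0.688, 0.279, 0.034)
t=1.000: state=(0.565, 0.381, 0.054)
t=1.200: state=(0.437, 0.483, 0.080)
t=1.400: state=(0.319, 0.568, 0.113)
t=1.600: state=(0.223, 0.627, 0.150)
t=1.800: state=(0.152, 0.659, 0.189)
t=2.000: state=(0.103, 0.667, 0.230)
t=2.200: state=(0.069, 0.660, 0.271)
t=2.400: state=(0.047, 0.642, 0.311)
t=2.600: state=(0.032, 0.618, 0.350)
t=2.800: state=(0.022, 0.591, 0.387)
t=3.000: state=(0.016, 0.562, 0.422)
t=3.200: state=(0.011, 0.533, 0.456)
t=3.400: state=(0.008, 0.504, 0.488)
t=3.600: state=(0.006, 0.476, 0.518)
t=3.800: state=(0.005, 0.449, 0.546)
t=4.000: state=(0.004, 0.423, 0.573)
t=4.200: state=(0.003, 0.399, 0.598)
t=4.400: state=(0.002, 0.376, 0.622)
t=4.600: state=(0.002, 0.354, 0.644)
t=4.800: state=(0.002, 0.333, 0.665)
t=4.840: state=(0.001, 0.329, 0.669)
compare at T: S=0.001, I=0.329, R=0.669

largest component: R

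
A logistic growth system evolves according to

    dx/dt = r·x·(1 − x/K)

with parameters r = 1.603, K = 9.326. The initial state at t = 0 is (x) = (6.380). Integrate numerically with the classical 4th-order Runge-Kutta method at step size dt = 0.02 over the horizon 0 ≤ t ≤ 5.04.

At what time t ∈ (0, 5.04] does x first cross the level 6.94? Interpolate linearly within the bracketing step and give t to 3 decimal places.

t=0.000: state=(6.380)
step 1 (dt=0.02): k1=(3.231), k2=(3.211), k3=(3.212), k4=(3.192); state += dt/6·(k1+2k2+2k3+k4)
t=0.020: state=(6.444)
t=0.040: state=(6.508)
t=0.060: state=(6.570)
t=0.180: state=(6.929)
next step: t=0.200: state=(6.985) — x has crossed 6.94
linear interpolation between t=0.180 (6.92858) and t=0.200 (6.98523) → t≈0.184

t = 0.184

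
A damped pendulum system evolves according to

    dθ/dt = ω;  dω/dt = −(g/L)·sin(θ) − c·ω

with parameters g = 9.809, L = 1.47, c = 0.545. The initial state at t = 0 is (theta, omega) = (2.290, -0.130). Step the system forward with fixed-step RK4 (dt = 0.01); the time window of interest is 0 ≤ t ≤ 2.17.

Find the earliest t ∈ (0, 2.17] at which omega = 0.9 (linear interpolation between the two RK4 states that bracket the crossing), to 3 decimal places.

t = 1.741

t=0.000: state=(2.290, -0.130)
step 1 (dt=0.01): k1=(-0.130, -4.949), k2=(-0.155, -4.939), k3=(-0.155, -4.939), k4=(-0.179, -4.929); state += dt/6·(k1+2k2+2k3+k4)
t=0.010: state=(2.288, -0.179)
t=0.020: state=(2.286, -0.229)
t=0.030: state=(2.284, -0.278)
continuing one RK4 step at a time; state shown every 10 steps (Δt=0.1):
t=0.100: state=(2.253, -0.618)
t=0.200: state=(2.166, -1.105)
t=0.300: state=(2.031, -1.606)
t=0.400: state=(1.845, -2.125)
t=0.500: state=(1.606, -2.652)
t=0.600: state=(1.315, -3.155)
t=0.700: state=(0.977, -3.577)
t=0.800: state=(0.605, -3.847)
t=0.900: state=(0.215, -3.899)
t=1.000: state=(-0.167, -3.706)
t=1.100: state=(-0.518, -3.289)
t=1.200: state=(-0.819, -2.710)
t=1.300: state=(-1.057, -2.041)
t=1.400: state=(-1.227, -1.341)
t=1.500: state=(-1.326, -0.648)
t=1.600: state=(-1.357, 0.020)
t=1.700: state=(-1.323, 0.652)
t=1.740: state=(-1.292, 0.892)
next step: t=1.750: state=(-1.283, 0.952) — omega has crossed 0.9
linear interpolation between t=1.740 (0.89246) and t=1.750 (0.95150) → t≈1.741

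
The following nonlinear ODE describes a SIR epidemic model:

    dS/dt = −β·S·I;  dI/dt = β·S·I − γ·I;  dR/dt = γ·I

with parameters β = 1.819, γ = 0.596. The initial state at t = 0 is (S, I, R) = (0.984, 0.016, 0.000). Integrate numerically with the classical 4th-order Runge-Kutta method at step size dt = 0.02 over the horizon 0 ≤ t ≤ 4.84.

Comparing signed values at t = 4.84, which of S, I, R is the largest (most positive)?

t=0.000: state=(0.984, 0.016, 0.000)
step 1 (dt=0.02): k1=(-0.029, 0.019, 0.010), k2=(-0.029, 0.019, 0.010), k3=(-0.029, 0.019, 0.010), k4=(-0.029, 0.020, 0.010); state += dt/6·(k1+2k2+2k3+k4)
t=0.020: state=(0.983, 0.016, 0.000)
t=0.040: state=(0.983, 0.017, 0.000)
t=0.060: state=(0.982, 0.017, 0.001)
continuing one RK4 step at a time; state shown every 10 steps (Δt=0.2):
t=0.200: state=(0.978, 0.020, 0.002)
t=0.400: state=(0.969, 0.026, 0.005)
t=0.600: state=(0.959, 0.032, 0.008)
t=0.800: state=(0.947, 0.041, 0.013)
t=1.000: state=(0.931, 0.051, 0.018)
t=1.200: state=(0.912, 0.063, 0.025)
t=1.400: state=(0.889, 0.078, 0.033)
t=1.600: state=(0.862, 0.095, 0.043)
t=1.800: state=(0.830, 0.114, 0.056)
t=2.000: state=(0.793, 0.136, 0.071)
t=2.200: state=(0.751, 0.160, 0.088)
t=2.400: state=(0.705, 0.186, 0.109)
t=2.600: state=(0.656, 0.211, 0.133)
t=2.800: state=(0.605, 0.236, 0.159)
t=3.000: state=(0.553, 0.258, 0.189)
t=3.200: state=(0.502, 0.278, 0.221)
t=3.400: state=(0.452, 0.293, 0.255)
t=3.600: state=(0.405, 0.304, 0.291)
t=3.800: state=(0.363, 0.310, 0.327)
t=4.000: state=(0.324, 0.312, 0.364)
t=4.200: state=(0.289, 0.310, 0.401)
t=4.400: state=(0.259, 0.304, 0.438)
t=4.600: state=(0.232, 0.295, 0.474)
t=4.800: state=(0.209, 0.283, 0.508)
t=4.840: state=(0.204, 0.281, 0.515)
compare at T: S=0.204, I=0.281, R=0.515

largest component: R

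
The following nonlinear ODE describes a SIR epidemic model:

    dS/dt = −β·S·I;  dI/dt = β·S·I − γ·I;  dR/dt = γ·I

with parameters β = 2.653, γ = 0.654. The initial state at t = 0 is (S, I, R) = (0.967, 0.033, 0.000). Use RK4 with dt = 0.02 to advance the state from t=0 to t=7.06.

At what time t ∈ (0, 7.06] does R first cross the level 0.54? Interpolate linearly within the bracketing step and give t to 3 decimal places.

t=0.000: state=(0.967, 0.033, 0.000)
step 1 (dt=0.02): k1=(-0.085, 0.063, 0.022), k2=(-0.086, 0.064, 0.022), k3=(-0.086, 0.064, 0.022), k4=(-0.088, 0.065, 0.022); state += dt/6·(k1+2k2+2k3+k4)
t=0.020: state=(0.965, 0.034, 0.000)
t=0.040: state=(0.963, 0.036, 0.001)
t=0.060: state=(0.962, 0.037, 0.001)
continuing one RK4 step at a time; state shown every 25 steps (Δt=0.5):
t=0.500: state=(0.900, 0.083, 0.018)
t=1.000: state=(0.760, 0.181, 0.059)
t=1.500: state=(0.548, 0.312, 0.140)
t=2.000: state=(0.338, 0.403, 0.259)
t=2.500: state=(0.196, 0.410, 0.394)
t=3.000: state=(0.117, 0.362, 0.521)
t=3.080: state=(0.108, 0.352, 0.540)
next step: t=3.100: state=(0.106, 0.349, 0.544) — R has crossed 0.54
linear interpolation between t=3.080 (0.53983) and t=3.100 (0.54441) → t≈3.081

t = 3.081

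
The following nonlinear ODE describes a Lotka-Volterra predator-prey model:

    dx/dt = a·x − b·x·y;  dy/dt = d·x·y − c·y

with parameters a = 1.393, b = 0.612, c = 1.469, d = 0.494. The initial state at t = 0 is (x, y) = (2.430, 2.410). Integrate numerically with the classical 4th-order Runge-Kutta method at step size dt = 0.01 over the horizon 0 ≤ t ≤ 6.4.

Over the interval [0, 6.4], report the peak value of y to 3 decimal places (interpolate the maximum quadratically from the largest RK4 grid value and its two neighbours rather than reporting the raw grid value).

t=0.000: state=(2.430, 2.410)
step 1 (dt=0.01): k1=(-0.199, -0.647), k2=(-0.194, -0.648), k3=(-0.194, -0.648), k4=(-0.189, -0.648); state += dt/6·(k1+2k2+2k3+k4)
t=0.010: state=(2.428, 2.404)
t=0.020: state=(2.426, 2.397)
t=0.030: state=(2.424, 2.391)
continuing one RK4 step at a time; state shown every 25 steps (Δt=0.25):
t=0.250: state=(2.410, 2.249)
t=0.500: state=(2.448, 2.102)
t=0.750: state=(2.539, 1.980)
t=1.000: state=(2.676, 1.892)
t=1.250: state=(2.850, 1.842)
t=1.500: state=(3.049, 1.837)
t=1.750: state=(3.253, 1.877)
t=2.000: state=(3.436, 1.966)
t=2.250: state=(3.568, 2.100)
t=2.500: state=(3.620, 2.270)
t=2.750: state=(3.573, 2.454)
t=3.000: state=(3.431, 2.621)
t=3.250: state=(3.223, 2.739)
t=3.500: state=(2.989, 2.785)
t=3.750: state=(2.770, 2.751)
t=4.000: state=(2.593, 2.652)
t=4.250: state=(2.474, 2.510)
t=4.500: state=(2.416, 2.350)
t=4.750: state=(2.418, 2.193)
t=5.000: state=(2.476, 2.053)
t=5.250: state=(2.585, 1.943)
t=5.500: state=(2.737, 1.869)
t=5.750: state=(2.922, 1.835)
t=6.000: state=(3.125, 1.846)
t=6.250: state=(3.324, 1.905)
t=6.400: state=(3.431, 1.963)
largest grid value and its neighbours: y(3.510)=2.78483, y(3.520)=2.78484, y(3.530)=2.78474
parabola through these three points peaks at t≈3.516 with y≈2.78485

max y = 2.785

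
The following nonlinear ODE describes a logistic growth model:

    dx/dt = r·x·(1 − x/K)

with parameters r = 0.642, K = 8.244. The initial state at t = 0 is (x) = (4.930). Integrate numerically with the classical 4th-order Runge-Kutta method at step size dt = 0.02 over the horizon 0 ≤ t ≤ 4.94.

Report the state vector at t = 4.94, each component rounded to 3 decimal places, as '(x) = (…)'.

(x) = (8.018)

t=0.000: state=(4.930)
step 1 (dt=0.02): k1=(1.272), k2=(1.271), k3=(1.271), k4=(1.269); state += dt/6·(k1+2k2+2k3+k4)
t=0.020: state=(4.955)
t=0.040: state=(4.981)
t=0.060: state=(5.006)
continuing one RK4 step at a time; state shown every 10 steps (Δt=0.2):
t=0.200: state=(5.181)
t=0.400: state=(5.424)
t=0.600: state=(5.657)
t=0.800: state=(5.879)
t=1.000: state=(6.090)
t=1.200: state=(6.288)
t=1.400: state=(6.473)
t=1.600: state=(6.645)
t=1.800: state=(6.804)
t=2.000: state=(6.950)
t=2.200: state=(7.084)
t=2.400: state=(7.206)
t=2.600: state=(7.317)
t=2.800: state=(7.418)
t=3.000: state=(7.508)
t=3.200: state=(7.590)
t=3.400: state=(7.663)
t=3.600: state=(7.729)
t=3.800: state=(7.788)
t=4.000: state=(7.840)
t=4.200: state=(7.886)
t=4.400: state=(7.928)
t=4.600: state=(7.965)
t=4.800: state=(7.997)
t=4.940: state=(8.018)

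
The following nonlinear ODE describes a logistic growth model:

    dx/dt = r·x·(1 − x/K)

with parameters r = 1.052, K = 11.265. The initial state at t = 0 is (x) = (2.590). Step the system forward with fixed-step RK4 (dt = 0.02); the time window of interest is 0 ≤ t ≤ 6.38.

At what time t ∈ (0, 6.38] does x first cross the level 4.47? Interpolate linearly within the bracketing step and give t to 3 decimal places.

t = 0.751

t=0.000: state=(2.590)
step 1 (dt=0.02): k1=(2.098), k2=(2.110), k3=(2.110), k4=(2.122); state += dt/6·(k1+2k2+2k3+k4)
t=0.020: state=(2.632)
t=0.040: state=(2.675)
t=0.060: state=(2.718)
continuing one RK4 step at a time; state shown every 25 steps (Δt=0.5):
t=0.500: state=(3.781)
t=0.740: state=(4.439)
next step: t=0.760: state=(4.496) — x has crossed 4.47
linear interpolation between t=0.740 (4.43901) and t=0.760 (4.49572) → t≈0.751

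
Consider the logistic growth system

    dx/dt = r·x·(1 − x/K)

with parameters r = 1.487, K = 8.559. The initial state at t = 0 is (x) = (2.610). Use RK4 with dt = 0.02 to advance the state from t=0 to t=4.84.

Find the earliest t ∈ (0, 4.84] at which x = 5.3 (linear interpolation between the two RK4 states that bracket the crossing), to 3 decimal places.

t = 0.881

t=0.000: state=(2.610)
step 1 (dt=0.02): k1=(2.698), k2=(2.713), k3=(2.713), k4=(2.729); state += dt/6·(k1+2k2+2k3+k4)
t=0.020: state=(2.664)
t=0.040: state=(2.719)
t=0.060: state=(2.775)
continuing one RK4 step at a time; state shown every 10 steps (Δt=0.2):
t=0.200: state=(3.178)
t=0.400: state=(3.791)
t=0.600: state=(4.426)
t=0.800: state=(5.053)
t=0.880: state=(5.297)
next step: t=0.900: state=(5.357) — x has crossed 5.3
linear interpolation between t=0.880 (5.29677) and t=0.900 (5.35660) → t≈0.881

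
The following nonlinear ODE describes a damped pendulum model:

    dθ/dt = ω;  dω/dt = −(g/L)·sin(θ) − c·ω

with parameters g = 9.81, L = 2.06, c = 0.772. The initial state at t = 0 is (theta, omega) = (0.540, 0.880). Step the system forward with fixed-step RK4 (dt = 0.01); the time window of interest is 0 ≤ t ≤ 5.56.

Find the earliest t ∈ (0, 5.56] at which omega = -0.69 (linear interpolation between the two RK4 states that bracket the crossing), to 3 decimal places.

t = 0.557

t=0.000: state=(0.540, 0.880)
step 1 (dt=0.01): k1=(0.880, -3.128), k2=(0.864, -3.134), k3=(0.864, -3.133), k4=(0.849, -3.139); state += dt/6·(k1+2k2+2k3+k4)
t=0.010: state=(0.549, 0.849)
t=0.020: state=(0.557, 0.817)
t=0.030: state=(0.565, 0.786)
continuing one RK4 step at a time; state shown every 20 steps (Δt=0.2):
t=0.200: state=(0.653, 0.250)
t=0.400: state=(0.644, -0.325)
t=0.550: state=(0.568, -0.676)
next step: t=0.560: state=(0.561, -0.696) — omega has crossed -0.69
linear interpolation between t=0.550 (-0.67568) and t=0.560 (-0.69585) → t≈0.557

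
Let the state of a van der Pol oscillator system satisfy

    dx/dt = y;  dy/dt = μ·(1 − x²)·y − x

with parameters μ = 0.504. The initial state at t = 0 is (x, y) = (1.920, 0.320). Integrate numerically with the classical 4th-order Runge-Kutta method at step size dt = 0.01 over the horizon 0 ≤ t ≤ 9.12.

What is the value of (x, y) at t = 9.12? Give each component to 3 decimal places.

(x, y) = (-1.599, -1.516)

t=0.000: state=(1.920, 0.320)
step 1 (dt=0.01): k1=(0.320, -2.353), k2=(0.308, -2.340), k3=(0.308, -2.340), k4=(0.297, -2.326); state += dt/6·(k1+2k2+2k3+k4)
t=0.010: state=(1.923, 0.297)
t=0.020: state=(1.926, 0.273)
t=0.030: state=(1.929, 0.251)
continuing one RK4 step at a time; state shown every 50 steps (Δt=0.5):
t=0.500: state=(1.841, -0.537)
t=1.000: state=(1.444, -1.026)
t=1.500: state=(0.816, -1.503)
t=2.000: state=(-0.076, -2.058)
t=2.500: state=(-1.151, -2.037)
t=3.000: state=(-1.879, -0.760)
t=3.500: state=(-1.958, 0.328)
t=4.000: state=(-1.643, 0.882)
t=4.500: state=(-1.092, 1.327)
t=5.000: state=(-0.297, 1.872)
t=5.500: state=(0.755, 2.219)
t=6.000: state=(1.697, 1.313)
t=6.500: state=(2.000, -0.010)
t=7.000: state=(1.800, -0.710)
t=7.500: state=(1.331, -1.155)
t=8.000: state=(0.634, -1.655)
t=8.500: state=(-0.334, -2.180)
t=9.000: state=(-1.398, -1.823)
t=9.120: state=(-1.599, -1.516)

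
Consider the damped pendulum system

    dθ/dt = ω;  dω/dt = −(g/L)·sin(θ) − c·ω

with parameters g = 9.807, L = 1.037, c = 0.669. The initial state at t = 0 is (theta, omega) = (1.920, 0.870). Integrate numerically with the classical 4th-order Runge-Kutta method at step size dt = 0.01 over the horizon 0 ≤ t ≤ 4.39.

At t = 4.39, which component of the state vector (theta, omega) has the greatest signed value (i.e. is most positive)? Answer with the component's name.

t=0.000: state=(1.920, 0.870)
step 1 (dt=0.01): k1=(0.870, -9.468), k2=(0.823, -9.423), k3=(0.823, -9.423), k4=(0.776, -9.378); state += dt/6·(k1+2k2+2k3+k4)
t=0.010: state=(1.928, 0.776)
t=0.020: state=(1.936, 0.682)
t=0.030: state=(1.942, 0.590)
continuing one RK4 step at a time; state shown every 20 steps (Δt=0.2):
t=0.200: state=(1.915, -0.886)
t=0.400: state=(1.574, -2.502)
t=0.600: state=(0.930, -3.849)
t=0.800: state=(0.101, -4.210)
t=1.000: state=(-0.657, -3.165)
t=1.200: state=(-1.115, -1.371)
t=1.400: state=(-1.205, 0.445)
t=1.600: state=(-0.957, 1.966)
t=1.800: state=(-0.459, 2.872)
t=2.000: state=(0.125, 2.789)
t=2.200: state=(0.594, 1.787)
t=2.400: state=(0.813, 0.386)
t=2.600: state=(0.754, -0.938)
t=2.800: state=(0.465, -1.848)
t=3.000: state=(0.061, -2.072)
t=3.200: state=(-0.314, -1.568)
t=3.400: state=(-0.536, -0.613)
t=3.600: state=(-0.555, 0.408)
t=3.800: state=(-0.390, 1.179)
t=4.000: state=(-0.115, 1.476)
t=4.200: state=(0.164, 1.235)
t=4.390: state=(0.346, 0.644)
compare at T: theta=0.346, omega=0.644

largest component: omega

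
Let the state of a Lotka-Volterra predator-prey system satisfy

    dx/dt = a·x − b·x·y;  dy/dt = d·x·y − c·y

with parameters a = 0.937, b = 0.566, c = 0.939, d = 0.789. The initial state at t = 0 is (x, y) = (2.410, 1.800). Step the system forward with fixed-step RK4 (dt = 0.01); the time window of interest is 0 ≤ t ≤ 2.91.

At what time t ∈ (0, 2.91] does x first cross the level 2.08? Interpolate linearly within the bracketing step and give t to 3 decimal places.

t = 0.455

t=0.000: state=(2.410, 1.800)
step 1 (dt=0.01): k1=(-0.197, 1.732), k2=(-0.209, 1.739), k3=(-0.209, 1.739), k4=(-0.221, 1.746); state += dt/6·(k1+2k2+2k3+k4)
t=0.010: state=(2.408, 1.817)
t=0.020: state=(2.406, 1.835)
t=0.030: state=(2.403, 1.853)
continuing one RK4 step at a time; state shown every 10 steps (Δt=0.1):
t=0.100: state=(2.378, 1.980)
t=0.200: state=(2.323, 2.170)
t=0.300: state=(2.244, 2.366)
t=0.400: state=(2.143, 2.561)
t=0.450: state=(2.086, 2.656)
next step: t=0.460: state=(2.074, 2.675) — x has crossed 2.08
linear interpolation between t=0.450 (2.08626) and t=0.460 (2.07436) → t≈0.455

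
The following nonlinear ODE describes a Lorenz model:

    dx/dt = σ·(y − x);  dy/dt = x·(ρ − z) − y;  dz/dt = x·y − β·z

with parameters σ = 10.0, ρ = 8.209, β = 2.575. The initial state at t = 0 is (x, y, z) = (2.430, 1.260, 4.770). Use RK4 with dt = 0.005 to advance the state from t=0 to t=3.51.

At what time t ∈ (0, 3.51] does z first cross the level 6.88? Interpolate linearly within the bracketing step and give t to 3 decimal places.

t=0.000: state=(2.430, 1.260, 4.770)
step 1 (dt=0.005): k1=(-11.700, 7.097, -9.221), k2=(-11.230, 7.034, -9.156), k3=(-11.243, 7.038, -9.155), k4=(-10.786, 6.977, -9.090); state += dt/6·(k1+2k2+2k3+k4)
t=0.005: state=(2.374, 1.295, 4.724)
t=0.010: state=(2.322, 1.330, 4.679)
t=0.015: state=(2.275, 1.364, 4.635)
continuing one RK4 step at a time; state shown every 40 steps (Δt=0.2):
t=0.200: state=(2.157, 2.585, 3.475)
t=0.400: state=(3.583, 4.544, 3.704)
t=0.600: state=(5.596, 6.419, 6.445)
t=0.620: state=(5.751, 6.468, 6.835)
next step: t=0.625: state=(5.786, 6.474, 6.933) — z has crossed 6.88
linear interpolation between t=0.620 (6.83533) and t=0.625 (6.93334) → t≈0.622

t = 0.622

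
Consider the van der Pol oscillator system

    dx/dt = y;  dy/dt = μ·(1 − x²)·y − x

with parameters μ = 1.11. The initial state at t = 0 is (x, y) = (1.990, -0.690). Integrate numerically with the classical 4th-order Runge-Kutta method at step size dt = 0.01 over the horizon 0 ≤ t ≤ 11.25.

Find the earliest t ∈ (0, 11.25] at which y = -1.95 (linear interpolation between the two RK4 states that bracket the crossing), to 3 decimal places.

t = 1.740

t=0.000: state=(1.990, -0.690)
step 1 (dt=0.01): k1=(-0.690, 0.277), k2=(-0.689, 0.266), k3=(-0.689, 0.266), k4=(-0.687, 0.254); state += dt/6·(k1+2k2+2k3+k4)
t=0.010: state=(1.983, -0.687)
t=0.020: state=(1.976, -0.685)
t=0.030: state=(1.969, -0.683)
continuing one RK4 step at a time; state shown every 50 steps (Δt=0.5):
t=0.500: state=(1.648, -0.720)
t=1.000: state=(1.239, -0.948)
t=1.500: state=(0.650, -1.483)
t=1.740: state=(0.242, -1.949)
next step: t=1.750: state=(0.222, -1.972) — y has crossed -1.95
linear interpolation between t=1.740 (-1.94945) and t=1.750 (-1.97237) → t≈1.740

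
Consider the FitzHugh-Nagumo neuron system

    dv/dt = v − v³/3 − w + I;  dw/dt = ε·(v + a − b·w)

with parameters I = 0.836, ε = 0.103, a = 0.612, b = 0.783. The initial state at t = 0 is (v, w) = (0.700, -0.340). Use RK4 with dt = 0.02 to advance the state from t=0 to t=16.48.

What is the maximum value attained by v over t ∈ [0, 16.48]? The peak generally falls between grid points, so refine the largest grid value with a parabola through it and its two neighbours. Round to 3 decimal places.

max v = 2.042

t=0.000: state=(0.700, -0.340)
step 1 (dt=0.02): k1=(1.762, 0.163), k2=(1.769, 0.164), k3=(1.769, 0.164), k4=(1.776, 0.166); state += dt/6·(k1+2k2+2k3+k4)
t=0.020: state=(0.735, -0.337)
t=0.040: state=(0.771, -0.333)
t=0.060: state=(0.807, -0.330)
continuing one RK4 step at a time; state shown every 50 steps (Δt=1):
t=1.000: state=(1.968, -0.107)
t=2.000: state=(2.023, 0.163)
t=3.000: state=(1.946, 0.407)
t=4.000: state=(1.864, 0.625)
t=5.000: state=(1.781, 0.817)
t=6.000: state=(1.698, 0.987)
t=7.000: state=(1.613, 1.134)
t=8.000: state=(1.528, 1.262)
t=9.000: state=(1.439, 1.372)
t=10.000: state=(1.346, 1.464)
t=11.000: state=(1.248, 1.539)
t=12.000: state=(1.138, 1.599)
t=13.000: state=(1.012, 1.642)
t=14.000: state=(0.852, 1.668)
t=15.000: state=(0.619, 1.673)
t=16.000: state=(0.191, 1.646)
t=16.480: state=(-0.182, 1.614)
largest grid value and its neighbours: v(1.520)=2.04182, v(1.540)=2.04186, v(1.560)=2.04178
parabola through these three points peaks at t≈1.536 with v≈2.04186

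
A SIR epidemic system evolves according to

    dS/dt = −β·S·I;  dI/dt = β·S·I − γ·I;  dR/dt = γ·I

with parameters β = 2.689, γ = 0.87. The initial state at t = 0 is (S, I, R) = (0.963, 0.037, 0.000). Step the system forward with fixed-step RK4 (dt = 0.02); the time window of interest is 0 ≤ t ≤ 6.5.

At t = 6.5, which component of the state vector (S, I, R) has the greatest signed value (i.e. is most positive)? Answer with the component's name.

t=0.000: state=(0.963, 0.037, 0.000)
step 1 (dt=0.02): k1=(-0.096, 0.064, 0.032), k2=(-0.097, 0.065, 0.033), k3=(-0.097, 0.065, 0.033), k4=(-0.099, 0.066, 0.033); state += dt/6·(k1+2k2+2k3+k4)
t=0.020: state=(0.961, 0.038, 0.001)
t=0.040: state=(0.959, 0.040, 0.001)
t=0.060: state=(0.957, 0.041, 0.002)
continuing one RK4 step at a time; state shown every 25 steps (Δt=0.5):
t=0.500: state=(0.891, 0.084, 0.025)
t=1.000: state=(0.756, 0.165, 0.078)
t=1.500: state=(0.567, 0.262, 0.171)
t=2.000: state=(0.381, 0.319, 0.300)
t=2.500: state=(0.248, 0.313, 0.439)
t=3.000: state=(0.167, 0.266, 0.566)
t=3.500: state=(0.122, 0.209, 0.670)
t=4.000: state=(0.095, 0.156, 0.749)
t=4.500: state=(0.080, 0.114, 0.807)
t=5.000: state=(0.070, 0.081, 0.849)
t=5.500: state=(0.064, 0.057, 0.879)
t=6.000: state=(0.060, 0.040, 0.900)
t=6.500: state=(0.057, 0.028, 0.915)
compare at T: S=0.057, I=0.028, R=0.915

largest component: R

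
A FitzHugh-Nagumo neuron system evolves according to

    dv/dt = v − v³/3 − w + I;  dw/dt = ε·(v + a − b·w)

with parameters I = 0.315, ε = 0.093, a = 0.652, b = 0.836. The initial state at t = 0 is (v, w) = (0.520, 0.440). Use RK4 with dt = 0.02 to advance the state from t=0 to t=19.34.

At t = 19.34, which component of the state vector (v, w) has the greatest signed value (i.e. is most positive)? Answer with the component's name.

largest component: w

t=0.000: state=(0.520, 0.440)
step 1 (dt=0.02): k1=(0.348, 0.075), k2=(0.350, 0.075), k3=(0.350, 0.075), k4=(0.352, 0.075); state += dt/6·(k1+2k2+2k3+k4)
t=0.020: state=(0.527, 0.442)
t=0.040: state=(0.534, 0.443)
t=0.060: state=(0.541, 0.445)
continuing one RK4 step at a time; state shown every 50 steps (Δt=1):
t=1.000: state=(0.937, 0.530)
t=2.000: state=(1.299, 0.651)
t=3.000: state=(1.407, 0.783)
t=4.000: state=(1.366, 0.908)
t=5.000: state=(1.270, 1.016)
t=6.000: state=(1.141, 1.106)
t=7.000: state=(0.973, 1.177)
t=8.000: state=(0.729, 1.224)
t=9.000: state=(0.284, 1.238)
t=10.000: state=(-0.771, 1.188)
t=11.000: state=(-1.875, 1.029)
t=12.000: state=(-1.964, 0.836)
t=13.000: state=(-1.907, 0.658)
t=14.000: state=(-1.845, 0.500)
t=15.000: state=(-1.782, 0.358)
t=16.000: state=(-1.721, 0.233)
t=17.000: state=(-1.661, 0.123)
t=18.000: state=(-1.603, 0.026)
t=19.000: state=(-1.545, -0.058)
t=19.340: state=(-1.525, -0.084)
compare at T: v=-1.525, w=-0.084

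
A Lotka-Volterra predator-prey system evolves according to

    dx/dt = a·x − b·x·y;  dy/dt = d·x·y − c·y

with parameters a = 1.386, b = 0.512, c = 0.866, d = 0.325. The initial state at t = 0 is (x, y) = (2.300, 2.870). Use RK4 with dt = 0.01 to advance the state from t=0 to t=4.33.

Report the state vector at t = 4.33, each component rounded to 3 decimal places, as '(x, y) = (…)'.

t=0.000: state=(2.300, 2.870)
step 1 (dt=0.01): k1=(-0.192, -0.340), k2=(-0.190, -0.341), k3=(-0.190, -0.341), k4=(-0.188, -0.341); state += dt/6·(k1+2k2+2k3+k4)
t=0.010: state=(2.298, 2.867)
t=0.020: state=(2.296, 2.863)
t=0.030: state=(2.294, 2.860)
continuing one RK4 step at a time; state shown every 20 steps (Δt=0.2):
t=0.200: state=(2.270, 2.800)
t=0.400: state=(2.257, 2.727)
t=0.600: state=(2.260, 2.656)
t=0.800: state=(2.280, 2.589)
t=1.000: state=(2.315, 2.528)
t=1.200: state=(2.365, 2.475)
t=1.400: state=(2.427, 2.432)
t=1.600: state=(2.501, 2.400)
t=1.800: state=(2.584, 2.381)
t=2.000: state=(2.673, 2.375)
t=2.200: state=(2.764, 2.384)
t=2.400: state=(2.854, 2.406)
t=2.600: state=(2.938, 2.443)
t=2.800: state=(3.012, 2.493)
t=3.000: state=(3.069, 2.555)
t=3.200: state=(3.106, 2.626)
t=3.400: state=(3.120, 2.704)
t=3.600: state=(3.108, 2.785)
t=3.800: state=(3.071, 2.863)
t=4.000: state=(3.011, 2.934)
t=4.200: state=(2.932, 2.993)
t=4.330: state=(2.874, 3.024)

(x, y) = (2.874, 3.024)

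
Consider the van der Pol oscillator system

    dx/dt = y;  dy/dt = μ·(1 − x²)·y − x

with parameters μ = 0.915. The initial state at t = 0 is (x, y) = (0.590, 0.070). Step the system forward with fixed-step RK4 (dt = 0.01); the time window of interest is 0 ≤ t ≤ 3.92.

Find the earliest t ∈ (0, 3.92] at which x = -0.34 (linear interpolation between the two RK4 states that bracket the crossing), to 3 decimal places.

t = 1.708

t=0.000: state=(0.590, 0.070)
step 1 (dt=0.01): k1=(0.070, -0.548), k2=(0.067, -0.550), k3=(0.067, -0.550), k4=(0.064, -0.552); state += dt/6·(k1+2k2+2k3+k4)
t=0.010: state=(0.591, 0.064)
t=0.020: state=(0.591, 0.059)
t=0.030: state=(0.592, 0.053)
continuing one RK4 step at a time; state shown every 20 steps (Δt=0.2):
t=0.200: state=(0.593, -0.047)
t=0.400: state=(0.570, -0.177)
t=0.600: state=(0.521, -0.319)
t=0.800: state=(0.442, -0.471)
t=1.000: state=(0.332, -0.634)
t=1.200: state=(0.188, -0.810)
t=1.400: state=(0.007, -0.993)
t=1.600: state=(-0.209, -1.168)
t=1.700: state=(-0.330, -1.244)
next step: t=1.710: state=(-0.342, -1.251) — x has crossed -0.34
linear interpolation between t=1.700 (-0.32988) and t=1.710 (-0.34236) → t≈1.708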